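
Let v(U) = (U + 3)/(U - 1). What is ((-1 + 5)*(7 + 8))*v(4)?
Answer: 140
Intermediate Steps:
v(U) = (3 + U)/(-1 + U)
((-1 + 5)*(7 + 8))*v(4) = ((-1 + 5)*(7 + 8))*((3 + 4)/(-1 + 4)) = (4*15)*(7/3) = 60*((1/3)*7) = 60*(7/3) = 140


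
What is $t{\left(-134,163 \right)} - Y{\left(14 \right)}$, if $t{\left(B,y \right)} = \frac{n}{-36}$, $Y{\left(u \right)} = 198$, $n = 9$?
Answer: $- \frac{793}{4} \approx -198.25$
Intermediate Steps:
$t{\left(B,y \right)} = - \frac{1}{4}$ ($t{\left(B,y \right)} = \frac{9}{-36} = 9 \left(- \frac{1}{36}\right) = - \frac{1}{4}$)
$t{\left(-134,163 \right)} - Y{\left(14 \right)} = - \frac{1}{4} - 198 = - \frac{793}{4}$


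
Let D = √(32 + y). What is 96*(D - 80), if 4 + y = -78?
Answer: -7680 + 480*I*√2 ≈ -7680.0 + 678.82*I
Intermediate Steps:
y = -82 (y = -4 - 78 = -82)
D = 5*I*√2 (D = √(32 - 82) = √(-50) = 5*I*√2 ≈ 7.0711*I)
96*(D - 80) = 96*(5*I*√2 - 80) = 96*(-80 + 5*I*√2) = -7680 + 480*I*√2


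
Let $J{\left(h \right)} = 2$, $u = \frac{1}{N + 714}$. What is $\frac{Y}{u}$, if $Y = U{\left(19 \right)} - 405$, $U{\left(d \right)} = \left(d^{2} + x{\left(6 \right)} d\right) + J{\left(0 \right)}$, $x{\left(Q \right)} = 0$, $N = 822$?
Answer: $-64512$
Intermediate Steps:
$u = \frac{1}{1536}$ ($u = \frac{1}{822 + 714} = \frac{1}{1536} \approx 0.00065104$)
$U{\left(d \right)} = 2 + d^{2}$ ($U{\left(d \right)} = \left(d^{2} + 0 d\right) + 2 = \left(d^{2} + 0\right) + 2 = d^{2} + 2 = 2 + d^{2}$)
$Y = -42$ ($Y = \left(2 + 19^{2}\right) - 405 = \left(2 + 361\right) - 405 = 363 - 405 = -42$)
$\frac{Y}{u} = - 42 \frac{1}{\frac{1}{1536}} = \left(-42\right) 1536 = -64512$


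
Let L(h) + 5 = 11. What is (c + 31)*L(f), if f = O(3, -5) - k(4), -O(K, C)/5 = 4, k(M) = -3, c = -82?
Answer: -306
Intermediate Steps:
O(K, C) = -20 (O(K, C) = -5*4 = -20)
f = -17 (f = -20 - 1*(-3) = -20 + 3 = -17)
L(h) = 6 (L(h) = -5 + 11 = 6)
(c + 31)*L(f) = (-82 + 31)*6 = -51*6 = -306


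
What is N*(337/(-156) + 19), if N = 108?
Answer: 23643/13 ≈ 1818.7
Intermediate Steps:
N*(337/(-156) + 19) = 108*(337/(-156) + 19) = 108*(337*(-1/156) + 19) = 108*(-337/156 + 19) = 108*(2627/156) = 23643/13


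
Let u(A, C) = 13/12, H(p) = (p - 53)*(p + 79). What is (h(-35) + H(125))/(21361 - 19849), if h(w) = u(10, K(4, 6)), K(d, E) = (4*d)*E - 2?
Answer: 176269/18144 ≈ 9.7150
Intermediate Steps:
H(p) = (-53 + p)*(79 + p)
K(d, E) = -2 + 4*E*d (K(d, E) = 4*E*d - 2 = -2 + 4*E*d)
u(A, C) = 13/12 (u(A, C) = 13*(1/12) = 13/12)
h(w) = 13/12
(h(-35) + H(125))/(21361 - 19849) = (13/12 + (-4187 + 125**2 + 26*125))/(21361 - 19849) = (13/12 + (-4187 + 15625 + 3250))/1512 = (13/12 + 14688)*(1/1512) = (176269/12)*(1/1512) = 176269/18144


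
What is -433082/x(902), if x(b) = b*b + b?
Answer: -216541/407253 ≈ -0.53171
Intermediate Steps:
x(b) = b + b² (x(b) = b² + b = b + b²)
-433082/x(902) = -433082*1/(902*(1 + 902)) = -433082/(902*903) = -433082/814506 = -433082*1/814506 = -216541/407253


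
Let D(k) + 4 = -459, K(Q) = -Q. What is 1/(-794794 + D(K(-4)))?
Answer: -1/795257 ≈ -1.2575e-6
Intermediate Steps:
D(k) = -463 (D(k) = -4 - 459 = -463)
1/(-794794 + D(K(-4))) = 1/(-794794 - 463) = 1/(-795257) = -1/795257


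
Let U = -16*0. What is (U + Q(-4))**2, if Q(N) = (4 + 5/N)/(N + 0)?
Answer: 121/256 ≈ 0.47266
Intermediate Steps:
U = 0
Q(N) = (4 + 5/N)/N
(U + Q(-4))**2 = (0 + (5 + 4*(-4))/(-4)**2)**2 = (0 + (5 - 16)/16)**2 = (0 + (1/16)*(-11))**2 = (0 - 11/16)**2 = (-11/16)**2 = 121/256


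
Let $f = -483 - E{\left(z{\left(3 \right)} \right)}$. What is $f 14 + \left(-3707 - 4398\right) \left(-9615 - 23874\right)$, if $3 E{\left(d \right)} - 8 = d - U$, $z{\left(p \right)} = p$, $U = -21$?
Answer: $\frac{814264301}{3} \approx 2.7142 \cdot 10^{8}$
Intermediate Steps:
$E{\left(d \right)} = \frac{29}{3} + \frac{d}{3}$ ($E{\left(d \right)} = \frac{8}{3} + \frac{d - -21}{3} = \frac{8}{3} + \frac{d + 21}{3} = \frac{8}{3} + \frac{21 + d}{3} = \frac{8}{3} + \left(7 + \frac{d}{3}\right) = \frac{29}{3} + \frac{d}{3}$)
$f = - \frac{1481}{3}$ ($f = -483 - \left(\frac{29}{3} + \frac{1}{3} \cdot 3\right) = -483 - \left(\frac{29}{3} + 1\right) = -483 - \frac{32}{3} = - \frac{1481}{3} \approx -493.67$)
$f 14 + \left(-3707 - 4398\right) \left(-9615 - 23874\right) = \left(- \frac{1481}{3}\right) 14 + \left(-3707 - 4398\right) \left(-9615 - 23874\right) = - \frac{20734}{3} - -271428345 = - \frac{20734}{3} + 271428345 = \frac{814264301}{3}$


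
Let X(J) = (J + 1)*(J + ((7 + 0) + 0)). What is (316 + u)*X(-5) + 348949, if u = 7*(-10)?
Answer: 346981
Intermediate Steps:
u = -70
X(J) = (1 + J)*(7 + J) (X(J) = (1 + J)*(J + (7 + 0)) = (1 + J)*(J + 7) = (1 + J)*(7 + J))
(316 + u)*X(-5) + 348949 = (316 - 70)*(7 + (-5)**2 + 8*(-5)) + 348949 = 246*(7 + 25 - 40) + 348949 = 246*(-8) + 348949 = -1968 + 348949 = 346981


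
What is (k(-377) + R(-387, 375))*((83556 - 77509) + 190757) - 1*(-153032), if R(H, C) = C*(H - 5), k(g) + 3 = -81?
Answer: -28946566504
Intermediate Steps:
k(g) = -84 (k(g) = -3 - 81 = -84)
R(H, C) = C*(-5 + H)
(k(-377) + R(-387, 375))*((83556 - 77509) + 190757) - 1*(-153032) = (-84 + 375*(-5 - 387))*((83556 - 77509) + 190757) - 1*(-153032) = (-84 + 375*(-392))*(6047 + 190757) + 153032 = (-84 - 147000)*196804 + 153032 = -147084*196804 + 153032 = -28946719536 + 153032 = -28946566504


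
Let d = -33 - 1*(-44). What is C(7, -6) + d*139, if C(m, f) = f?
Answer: 1523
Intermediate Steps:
d = 11 (d = -33 + 44 = 11)
C(7, -6) + d*139 = -6 + 11*139 = -6 + 1529 = 1523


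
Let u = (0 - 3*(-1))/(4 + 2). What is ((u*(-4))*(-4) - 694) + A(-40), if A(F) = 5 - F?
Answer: -641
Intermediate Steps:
u = ½ (u = (0 + 3)/6 = 3*(⅙) = ½ ≈ 0.50000)
((u*(-4))*(-4) - 694) + A(-40) = (((½)*(-4))*(-4) - 694) + (5 - 1*(-40)) = (-2*(-4) - 694) + (5 + 40) = (8 - 694) + 45 = -686 + 45 = -641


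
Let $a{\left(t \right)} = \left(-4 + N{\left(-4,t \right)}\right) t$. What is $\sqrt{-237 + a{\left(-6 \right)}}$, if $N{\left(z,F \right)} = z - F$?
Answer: $15 i \approx 15.0 i$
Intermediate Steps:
$a{\left(t \right)} = t \left(-8 - t\right)$ ($a{\left(t \right)} = \left(-4 - \left(4 + t\right)\right) t = \left(-8 - t\right) t = t \left(-8 - t\right)$)
$\sqrt{-237 + a{\left(-6 \right)}} = \sqrt{-237 - - 6 \left(8 - 6\right)} = \sqrt{-237 - \left(-6\right) 2} = \sqrt{-237 + 12} = \sqrt{-225} = 15 i$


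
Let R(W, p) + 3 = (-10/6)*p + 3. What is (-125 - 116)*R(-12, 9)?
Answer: 3615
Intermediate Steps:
R(W, p) = -5*p/3 (R(W, p) = -3 + ((-10/6)*p + 3) = -3 + ((-10*⅙)*p + 3) = -3 + (-5*p/3 + 3) = -3 + (3 - 5*p/3) = -5*p/3)
(-125 - 116)*R(-12, 9) = (-125 - 116)*(-5/3*9) = -241*(-15) = 3615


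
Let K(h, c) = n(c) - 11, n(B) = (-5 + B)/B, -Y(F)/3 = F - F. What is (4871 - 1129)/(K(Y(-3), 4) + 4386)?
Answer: 14968/17499 ≈ 0.85536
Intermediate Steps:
Y(F) = 0 (Y(F) = -3*(F - F) = -3*0 = 0)
n(B) = (-5 + B)/B
K(h, c) = -11 + (-5 + c)/c (K(h, c) = (-5 + c)/c - 11 = -11 + (-5 + c)/c)
(4871 - 1129)/(K(Y(-3), 4) + 4386) = (4871 - 1129)/((-10 - 5/4) + 4386) = 3742/((-10 - 5*1/4) + 4386) = 3742/((-10 - 5/4) + 4386) = 3742/(-45/4 + 4386) = 3742/(17499/4) = 3742*(4/17499) = 14968/17499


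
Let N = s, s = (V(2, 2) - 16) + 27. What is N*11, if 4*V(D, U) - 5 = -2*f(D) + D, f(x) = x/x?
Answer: 539/4 ≈ 134.75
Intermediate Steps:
f(x) = 1
V(D, U) = 3/4 + D/4 (V(D, U) = 5/4 + (-2*1 + D)/4 = 5/4 + (-2 + D)/4 = 5/4 + (-1/2 + D/4) = 3/4 + D/4)
s = 49/4 (s = ((3/4 + (1/4)*2) - 16) + 27 = ((3/4 + 1/2) - 16) + 27 = (5/4 - 16) + 27 = -59/4 + 27 = 49/4 ≈ 12.250)
N = 49/4 ≈ 12.250
N*11 = (49/4)*11 = 539/4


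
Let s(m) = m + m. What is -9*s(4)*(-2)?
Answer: 144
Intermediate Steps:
s(m) = 2*m
-9*s(4)*(-2) = -18*4*(-2) = -9*8*(-2) = -72*(-2) = 144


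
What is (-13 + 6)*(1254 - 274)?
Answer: -6860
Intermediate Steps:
(-13 + 6)*(1254 - 274) = -7*980 = -6860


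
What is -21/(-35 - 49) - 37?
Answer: -147/4 ≈ -36.750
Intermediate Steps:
-21/(-35 - 49) - 37 = -21/(-84) - 37 = -1/84*(-21) - 37 = ¼ - 37 = -147/4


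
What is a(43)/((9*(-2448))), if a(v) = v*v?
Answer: -1849/22032 ≈ -0.083923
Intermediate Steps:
a(v) = v²
a(43)/((9*(-2448))) = 43²/((9*(-2448))) = 1849/(-22032) = 1849*(-1/22032) = -1849/22032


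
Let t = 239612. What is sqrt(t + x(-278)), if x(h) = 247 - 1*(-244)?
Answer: sqrt(240103) ≈ 490.00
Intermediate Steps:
x(h) = 491 (x(h) = 247 + 244 = 491)
sqrt(t + x(-278)) = sqrt(239612 + 491) = sqrt(240103)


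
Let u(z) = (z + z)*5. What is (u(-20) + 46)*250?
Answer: -38500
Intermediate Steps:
u(z) = 10*z (u(z) = (2*z)*5 = 10*z)
(u(-20) + 46)*250 = (10*(-20) + 46)*250 = (-200 + 46)*250 = -154*250 = -38500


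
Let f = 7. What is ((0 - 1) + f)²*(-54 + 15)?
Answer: -1404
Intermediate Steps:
((0 - 1) + f)²*(-54 + 15) = ((0 - 1) + 7)²*(-54 + 15) = (-1 + 7)²*(-39) = 6²*(-39) = 36*(-39) = -1404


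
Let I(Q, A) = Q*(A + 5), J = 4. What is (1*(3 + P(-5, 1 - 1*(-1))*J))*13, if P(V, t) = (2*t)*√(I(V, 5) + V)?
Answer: 39 + 208*I*√55 ≈ 39.0 + 1542.6*I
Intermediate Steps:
I(Q, A) = Q*(5 + A)
P(V, t) = 2*t*√11*√V (P(V, t) = (2*t)*√(V*(5 + 5) + V) = (2*t)*√(V*10 + V) = (2*t)*√(10*V + V) = (2*t)*√(11*V) = (2*t)*(√11*√V) = 2*t*√11*√V)
(1*(3 + P(-5, 1 - 1*(-1))*J))*13 = (1*(3 + (2*(1 - 1*(-1))*√11*√(-5))*4))*13 = (1*(3 + (2*(1 + 1)*√11*(I*√5))*4))*13 = (1*(3 + (2*2*√11*(I*√5))*4))*13 = (1*(3 + (4*I*√55)*4))*13 = (1*(3 + 16*I*√55))*13 = (3 + 16*I*√55)*13 = 39 + 208*I*√55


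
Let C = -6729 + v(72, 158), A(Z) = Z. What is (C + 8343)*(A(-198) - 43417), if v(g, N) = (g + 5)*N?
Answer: -601014700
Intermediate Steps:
v(g, N) = N*(5 + g) (v(g, N) = (5 + g)*N = N*(5 + g))
C = 5437 (C = -6729 + 158*(5 + 72) = -6729 + 158*77 = -6729 + 12166 = 5437)
(C + 8343)*(A(-198) - 43417) = (5437 + 8343)*(-198 - 43417) = 13780*(-43615) = -601014700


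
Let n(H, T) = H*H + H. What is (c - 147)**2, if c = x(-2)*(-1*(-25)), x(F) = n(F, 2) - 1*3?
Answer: 29584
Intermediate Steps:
n(H, T) = H + H**2 (n(H, T) = H**2 + H = H + H**2)
x(F) = -3 + F*(1 + F) (x(F) = F*(1 + F) - 1*3 = F*(1 + F) - 3 = -3 + F*(1 + F))
c = -25 (c = (-3 - 2*(1 - 2))*(-1*(-25)) = (-3 - 2*(-1))*25 = (-3 + 2)*25 = -1*25 = -25)
(c - 147)**2 = (-25 - 147)**2 = (-172)**2 = 29584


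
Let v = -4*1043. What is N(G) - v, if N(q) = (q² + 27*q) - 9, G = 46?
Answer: 7521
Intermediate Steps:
N(q) = -9 + q² + 27*q
v = -4172
N(G) - v = (-9 + 46² + 27*46) - 1*(-4172) = (-9 + 2116 + 1242) + 4172 = 3349 + 4172 = 7521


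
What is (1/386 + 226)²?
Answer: 7610294169/148996 ≈ 51077.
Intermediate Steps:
(1/386 + 226)² = (87237/386)² = 7610294169/148996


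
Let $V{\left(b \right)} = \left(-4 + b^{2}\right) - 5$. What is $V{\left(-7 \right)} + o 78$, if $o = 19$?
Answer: $1522$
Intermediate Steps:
$V{\left(b \right)} = -9 + b^{2}$
$V{\left(-7 \right)} + o 78 = \left(-9 + \left(-7\right)^{2}\right) + 19 \cdot 78 = \left(-9 + 49\right) + 1482 = 40 + 1482 = 1522$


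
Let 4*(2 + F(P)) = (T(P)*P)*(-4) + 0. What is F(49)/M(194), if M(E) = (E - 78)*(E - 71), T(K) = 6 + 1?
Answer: -115/4756 ≈ -0.024180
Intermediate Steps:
T(K) = 7
M(E) = (-78 + E)*(-71 + E)
F(P) = -2 - 7*P (F(P) = -2 + ((7*P)*(-4) + 0)/4 = -2 + (-28*P + 0)/4 = -2 + (-28*P)/4 = -2 - 7*P)
F(49)/M(194) = (-2 - 7*49)/(5538 + 194**2 - 149*194) = (-2 - 343)/(5538 + 37636 - 28906) = -345/14268 = -345*1/14268 = -115/4756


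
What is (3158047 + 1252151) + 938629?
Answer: 5348827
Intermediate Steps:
(3158047 + 1252151) + 938629 = 4410198 + 938629 = 5348827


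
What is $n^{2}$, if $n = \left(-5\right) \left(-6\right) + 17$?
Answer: $2209$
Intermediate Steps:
$n = 47$ ($n = 30 + 17 = 47$)
$n^{2} = 47^{2} = 2209$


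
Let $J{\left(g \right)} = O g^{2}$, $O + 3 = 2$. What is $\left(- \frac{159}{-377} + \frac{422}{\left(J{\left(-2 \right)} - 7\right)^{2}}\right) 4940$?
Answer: $\frac{67766540}{3509} \approx 19312.0$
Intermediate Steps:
$O = -1$ ($O = -3 + 2 = -1$)
$J{\left(g \right)} = - g^{2}$
$\left(- \frac{159}{-377} + \frac{422}{\left(J{\left(-2 \right)} - 7\right)^{2}}\right) 4940 = \left(- \frac{159}{-377} + \frac{422}{\left(- \left(-2\right)^{2} - 7\right)^{2}}\right) 4940 = \left(\left(-159\right) \left(- \frac{1}{377}\right) + \frac{422}{\left(\left(-1\right) 4 - 7\right)^{2}}\right) 4940 = \left(\frac{159}{377} + \frac{422}{\left(-4 - 7\right)^{2}}\right) 4940 = \left(\frac{159}{377} + \frac{422}{\left(-11\right)^{2}}\right) 4940 = \left(\frac{159}{377} + \frac{422}{121}\right) 4940 = \frac{178333}{45617} \cdot 4940 = \frac{67766540}{3509}$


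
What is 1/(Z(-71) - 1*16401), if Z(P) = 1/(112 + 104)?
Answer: -216/3542615 ≈ -6.0972e-5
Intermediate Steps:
Z(P) = 1/216
1/(Z(-71) - 1*16401) = 1/(1/216 - 1*16401) = 1/(1/216 - 16401) = 1/(-3542615/216) = -216/3542615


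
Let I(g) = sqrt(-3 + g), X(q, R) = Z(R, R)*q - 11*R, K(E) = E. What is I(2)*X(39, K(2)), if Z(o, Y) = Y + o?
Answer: 134*I ≈ 134.0*I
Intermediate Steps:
X(q, R) = -11*R + 2*R*q (X(q, R) = (R + R)*q - 11*R = (2*R)*q - 11*R = 2*R*q - 11*R = -11*R + 2*R*q)
I(2)*X(39, K(2)) = sqrt(-3 + 2)*(2*(-11 + 2*39)) = sqrt(-1)*(2*(-11 + 78)) = I*(2*67) = I*134 = 134*I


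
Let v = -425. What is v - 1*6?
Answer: -431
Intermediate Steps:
v - 1*6 = -425 - 1*6 = -425 - 6 = -431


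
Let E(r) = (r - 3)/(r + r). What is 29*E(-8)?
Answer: 319/16 ≈ 19.938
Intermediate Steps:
E(r) = (-3 + r)/(2*r) (E(r) = (-3 + r)/((2*r)) = (-3 + r)*(1/(2*r)) = (-3 + r)/(2*r))
29*E(-8) = 29*((½)*(-3 - 8)/(-8)) = 29*((½)*(-⅛)*(-11)) = 29*(11/16) = 319/16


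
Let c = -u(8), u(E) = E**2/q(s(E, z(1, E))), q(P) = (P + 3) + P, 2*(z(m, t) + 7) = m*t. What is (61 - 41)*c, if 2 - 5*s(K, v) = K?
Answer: -6400/3 ≈ -2133.3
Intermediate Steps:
z(m, t) = -7 + m*t/2 (z(m, t) = -7 + (m*t)/2 = -7 + m*t/2)
s(K, v) = 2/5 - K/5
q(P) = 3 + 2*P (q(P) = (3 + P) + P = 3 + 2*P)
u(E) = E**2/(19/5 - 2*E/5) (u(E) = E**2/(3 + 2*(2/5 - E/5)) = E**2/(3 + (4/5 - 2*E/5)) = E**2/(19/5 - 2*E/5))
c = -320/3 (c = -(-5)*8**2/(-19 + 2*8) = -(-5)*64/(-19 + 16) = -(-5)*64/(-3) = -(-5)*64*(-1)/3 = -1*320/3 = -320/3 ≈ -106.67)
(61 - 41)*c = (61 - 41)*(-320/3) = 20*(-320/3) = -6400/3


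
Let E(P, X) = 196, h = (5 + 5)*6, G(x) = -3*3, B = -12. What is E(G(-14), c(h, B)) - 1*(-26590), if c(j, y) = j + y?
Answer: 26786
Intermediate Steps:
G(x) = -9
h = 60 (h = 10*6 = 60)
E(G(-14), c(h, B)) - 1*(-26590) = 196 - 1*(-26590) = 196 + 26590 = 26786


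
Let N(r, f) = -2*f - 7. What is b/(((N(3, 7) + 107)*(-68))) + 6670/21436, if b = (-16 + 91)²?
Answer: -886645/1362584 ≈ -0.65071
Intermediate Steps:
N(r, f) = -7 - 2*f
b = 5625 (b = 75² = 5625)
b/(((N(3, 7) + 107)*(-68))) + 6670/21436 = 5625/((((-7 - 2*7) + 107)*(-68))) + 6670/21436 = 5625/((((-7 - 14) + 107)*(-68))) + 6670*(1/21436) = 5625/(((-21 + 107)*(-68))) + 145/466 = 5625/((86*(-68))) + 145/466 = 5625/(-5848) + 145/466 = 5625*(-1/5848) + 145/466 = -5625/5848 + 145/466 = -886645/1362584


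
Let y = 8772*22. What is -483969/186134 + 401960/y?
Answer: -2322481357/4490110482 ≈ -0.51724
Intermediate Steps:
y = 192984
-483969/186134 + 401960/y = -483969/186134 + 401960/192984 = -483969*1/186134 + 401960*(1/192984) = -483969/186134 + 50245/24123 = -2322481357/4490110482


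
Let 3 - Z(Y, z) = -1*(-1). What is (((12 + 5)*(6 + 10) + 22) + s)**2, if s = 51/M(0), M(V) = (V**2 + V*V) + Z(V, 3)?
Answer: 408321/4 ≈ 1.0208e+5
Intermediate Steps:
Z(Y, z) = 2 (Z(Y, z) = 3 - (-1)*(-1) = 3 - 1*1 = 3 - 1 = 2)
M(V) = 2 + 2*V**2 (M(V) = (V**2 + V*V) + 2 = (V**2 + V**2) + 2 = 2*V**2 + 2 = 2 + 2*V**2)
s = 51/2 (s = 51/(2 + 2*0**2) = 51/(2 + 2*0) = 51/(2 + 0) = 51/2 ≈ 25.500)
(((12 + 5)*(6 + 10) + 22) + s)**2 = (((12 + 5)*(6 + 10) + 22) + 51/2)**2 = ((17*16 + 22) + 51/2)**2 = ((272 + 22) + 51/2)**2 = (294 + 51/2)**2 = (639/2)**2 = 408321/4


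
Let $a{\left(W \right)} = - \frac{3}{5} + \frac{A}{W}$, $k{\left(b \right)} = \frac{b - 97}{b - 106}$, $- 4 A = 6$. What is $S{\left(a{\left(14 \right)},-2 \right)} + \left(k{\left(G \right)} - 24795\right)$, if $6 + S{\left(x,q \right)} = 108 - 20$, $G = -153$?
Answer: $- \frac{6400417}{259} \approx -24712.0$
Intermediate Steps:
$A = - \frac{3}{2}$ ($A = \left(- \frac{1}{4}\right) 6 = - \frac{3}{2} \approx -1.5$)
$k{\left(b \right)} = \frac{-97 + b}{-106 + b}$
$a{\left(W \right)} = - \frac{3}{5} - \frac{3}{2 W}$
$S{\left(x,q \right)} = 82$ ($S{\left(x,q \right)} = -6 + \left(108 - 20\right) = -6 + 88 = 82$)
$S{\left(a{\left(14 \right)},-2 \right)} + \left(k{\left(G \right)} - 24795\right) = 82 - \left(24795 - \frac{-97 - 153}{-106 - 153}\right) = 82 - \left(24795 - \frac{1}{-259} \left(-250\right)\right) = 82 - \frac{6421655}{259} = - \frac{6400417}{259}$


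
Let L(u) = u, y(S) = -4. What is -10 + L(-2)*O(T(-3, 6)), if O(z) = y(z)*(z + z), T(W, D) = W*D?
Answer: -298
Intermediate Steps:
T(W, D) = D*W
O(z) = -8*z (O(z) = -4*(z + z) = -8*z)
-10 + L(-2)*O(T(-3, 6)) = -10 - (-16)*6*(-3) = -10 - (-16)*(-18) = -10 - 2*144 = -10 - 288 = -298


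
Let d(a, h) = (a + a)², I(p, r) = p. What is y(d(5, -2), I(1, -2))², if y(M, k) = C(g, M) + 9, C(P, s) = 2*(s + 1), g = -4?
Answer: 44521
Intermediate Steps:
d(a, h) = 4*a² (d(a, h) = (2*a)² = 4*a²)
C(P, s) = 2 + 2*s (C(P, s) = 2*(1 + s) = 2 + 2*s)
y(M, k) = 11 + 2*M (y(M, k) = (2 + 2*M) + 9 = 11 + 2*M)
y(d(5, -2), I(1, -2))² = (11 + 2*(4*5²))² = (11 + 2*(4*25))² = (11 + 2*100)² = (11 + 200)² = 211² = 44521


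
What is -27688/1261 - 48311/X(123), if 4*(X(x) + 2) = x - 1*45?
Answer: -122809422/44135 ≈ -2782.6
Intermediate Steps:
X(x) = -53/4 + x/4 (X(x) = -2 + (x - 1*45)/4 = -2 + (x - 45)/4 = -2 + (-45 + x)/4 = -2 + (-45/4 + x/4) = -53/4 + x/4)
-27688/1261 - 48311/X(123) = -27688/1261 - 48311/(-53/4 + (¼)*123) = -27688*1/1261 - 48311/(-53/4 + 123/4) = -27688/1261 - 48311/35/2 = -27688/1261 - 48311*2/35 = -27688/1261 - 96622/35 = -122809422/44135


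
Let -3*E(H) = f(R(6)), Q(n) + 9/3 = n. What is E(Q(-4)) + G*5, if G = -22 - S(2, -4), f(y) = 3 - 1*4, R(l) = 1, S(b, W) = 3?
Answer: -374/3 ≈ -124.67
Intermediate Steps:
Q(n) = -3 + n
f(y) = -1 (f(y) = 3 - 4 = -1)
E(H) = ⅓ (E(H) = -⅓*(-1) = ⅓)
G = -25 (G = -22 - 1*3 = -22 - 3 = -25)
E(Q(-4)) + G*5 = ⅓ - 25*5 = ⅓ - 125 = -374/3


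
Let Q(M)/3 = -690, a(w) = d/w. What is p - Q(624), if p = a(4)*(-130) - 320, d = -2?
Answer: 1815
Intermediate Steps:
a(w) = -2/w
Q(M) = -2070 (Q(M) = 3*(-690) = -2070)
p = -255 (p = -2/4*(-130) - 320 = -2*¼*(-130) - 320 = -½*(-130) - 320 = 65 - 320 = -255)
p - Q(624) = -255 - 1*(-2070) = -255 + 2070 = 1815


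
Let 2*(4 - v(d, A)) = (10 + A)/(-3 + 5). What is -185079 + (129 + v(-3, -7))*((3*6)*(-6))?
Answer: -199362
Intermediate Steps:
v(d, A) = 3/2 - A/4 (v(d, A) = 4 - (10 + A)/(2*(-3 + 5)) = 4 - (10 + A)/(2*2) = 4 - (5 + A/2)/2 = 4 + (-5/2 - A/4) = 3/2 - A/4)
-185079 + (129 + v(-3, -7))*((3*6)*(-6)) = -185079 + (129 + (3/2 - ¼*(-7)))*((3*6)*(-6)) = -185079 + (129 + (3/2 + 7/4))*(18*(-6)) = -185079 + (129 + 13/4)*(-108) = -185079 + (529/4)*(-108) = -185079 - 14283 = -199362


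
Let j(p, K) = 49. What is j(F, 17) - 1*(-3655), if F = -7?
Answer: 3704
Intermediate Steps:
j(F, 17) - 1*(-3655) = 49 - 1*(-3655) = 49 + 3655 = 3704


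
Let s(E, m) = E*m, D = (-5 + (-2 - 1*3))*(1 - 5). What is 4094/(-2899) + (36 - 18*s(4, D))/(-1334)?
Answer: 1391680/1933633 ≈ 0.71972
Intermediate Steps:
D = 40 (D = (-5 + (-2 - 3))*(-4) = (-5 - 5)*(-4) = -10*(-4) = 40)
4094/(-2899) + (36 - 18*s(4, D))/(-1334) = 4094/(-2899) + (36 - 72*40)/(-1334) = 4094*(-1/2899) + (36 - 18*160)*(-1/1334) = -4094/2899 + (36 - 2880)*(-1/1334) = -4094/2899 - 2844*(-1/1334) = -4094/2899 + 1422/667 = 1391680/1933633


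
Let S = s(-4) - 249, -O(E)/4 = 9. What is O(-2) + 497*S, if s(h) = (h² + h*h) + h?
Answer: -109873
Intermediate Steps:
O(E) = -36 (O(E) = -4*9 = -36)
s(h) = h + 2*h² (s(h) = (h² + h²) + h = 2*h² + h = h + 2*h²)
S = -221 (S = -4*(1 + 2*(-4)) - 249 = -4*(1 - 8) - 249 = -4*(-7) - 249 = 28 - 249 = -221)
O(-2) + 497*S = -36 + 497*(-221) = -36 - 109837 = -109873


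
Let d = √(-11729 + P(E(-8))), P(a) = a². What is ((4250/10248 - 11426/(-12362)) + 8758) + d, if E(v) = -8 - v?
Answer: 39631559227/4524492 + I*√11729 ≈ 8759.3 + 108.3*I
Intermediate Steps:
d = I*√11729 (d = √(-11729 + (-8 - 1*(-8))²) = √(-11729 + (-8 + 8)²) = √(-11729 + 0²) = √(-11729 + 0) = √(-11729) = I*√11729 ≈ 108.3*I)
((4250/10248 - 11426/(-12362)) + 8758) + d = ((4250/10248 - 11426/(-12362)) + 8758) + I*√11729 = ((4250*(1/10248) - 11426*(-1/12362)) + 8758) + I*√11729 = ((2125/5124 + 5713/6181) + 8758) + I*√11729 = (6058291/4524492 + 8758) + I*√11729 = 39631559227/4524492 + I*√11729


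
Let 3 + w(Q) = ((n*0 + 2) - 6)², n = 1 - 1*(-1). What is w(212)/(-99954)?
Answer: -13/99954 ≈ -0.00013006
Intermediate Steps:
n = 2 (n = 1 + 1 = 2)
w(Q) = 13 (w(Q) = -3 + ((2*0 + 2) - 6)² = -3 + ((0 + 2) - 6)² = -3 + (2 - 6)² = -3 + (-4)² = -3 + 16 = 13)
w(212)/(-99954) = 13/(-99954) = 13*(-1/99954) = -13/99954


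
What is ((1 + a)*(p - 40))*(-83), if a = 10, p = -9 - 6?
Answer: 50215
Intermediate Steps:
p = -15
((1 + a)*(p - 40))*(-83) = ((1 + 10)*(-15 - 40))*(-83) = (11*(-55))*(-83) = -605*(-83) = 50215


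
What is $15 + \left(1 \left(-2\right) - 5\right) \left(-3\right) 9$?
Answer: $204$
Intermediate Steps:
$15 + \left(1 \left(-2\right) - 5\right) \left(-3\right) 9 = 15 + \left(-2 - 5\right) \left(-3\right) 9 = 15 + \left(-7\right) \left(-3\right) 9 = 15 + 21 \cdot 9 = 15 + 189 = 204$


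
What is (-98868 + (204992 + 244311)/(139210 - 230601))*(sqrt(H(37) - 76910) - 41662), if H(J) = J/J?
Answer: 376461777016442/91391 - 9036094691*I*sqrt(76909)/91391 ≈ 4.1192e+9 - 2.742e+7*I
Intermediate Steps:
H(J) = 1
(-98868 + (204992 + 244311)/(139210 - 230601))*(sqrt(H(37) - 76910) - 41662) = (-98868 + (204992 + 244311)/(139210 - 230601))*(sqrt(1 - 76910) - 41662) = (-98868 + 449303/(-91391))*(sqrt(-76909) - 41662) = (-98868 + 449303*(-1/91391))*(I*sqrt(76909) - 41662) = (-98868 - 449303/91391)*(-41662 + I*sqrt(76909)) = -9036094691*(-41662 + I*sqrt(76909))/91391 = 376461777016442/91391 - 9036094691*I*sqrt(76909)/91391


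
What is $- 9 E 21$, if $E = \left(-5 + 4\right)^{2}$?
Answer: $-189$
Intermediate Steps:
$E = 1$ ($E = \left(-1\right)^{2} = 1$)
$- 9 E 21 = \left(-9\right) 1 \cdot 21 = \left(-9\right) 21 = -189$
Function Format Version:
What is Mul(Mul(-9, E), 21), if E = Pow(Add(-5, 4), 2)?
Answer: -189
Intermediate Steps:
E = 1 (E = Pow(-1, 2) = 1)
Mul(Mul(-9, E), 21) = Mul(Mul(-9, 1), 21) = Mul(-9, 21) = -189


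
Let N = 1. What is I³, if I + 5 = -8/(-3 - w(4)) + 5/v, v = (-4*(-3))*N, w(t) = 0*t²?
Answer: -12167/1728 ≈ -7.0411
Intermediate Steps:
w(t) = 0
v = 12 (v = -4*(-3)*1 = 12*1 = 12)
I = -23/12 (I = -5 + (-8/(-3 - 1*0) + 5/12) = -5 + (-8/(-3 + 0) + 5*(1/12)) = -5 + (-8/(-3) + 5/12) = -5 + (-8*(-⅓) + 5/12) = -5 + (8/3 + 5/12) = -5 + 37/12 = -23/12 ≈ -1.9167)
I³ = (-23/12)³ = -12167/1728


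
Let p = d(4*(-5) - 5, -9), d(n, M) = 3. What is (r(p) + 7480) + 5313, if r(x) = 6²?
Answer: 12829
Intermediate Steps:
p = 3
r(x) = 36
(r(p) + 7480) + 5313 = (36 + 7480) + 5313 = 7516 + 5313 = 12829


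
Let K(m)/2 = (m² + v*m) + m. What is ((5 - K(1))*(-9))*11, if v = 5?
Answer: 891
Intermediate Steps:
K(m) = 2*m² + 12*m (K(m) = 2*((m² + 5*m) + m) = 2*(m² + 6*m) = 2*m² + 12*m)
((5 - K(1))*(-9))*11 = ((5 - 2*(6 + 1))*(-9))*11 = ((5 - 2*7)*(-9))*11 = ((5 - 1*14)*(-9))*11 = ((5 - 14)*(-9))*11 = -9*(-9)*11 = 81*11 = 891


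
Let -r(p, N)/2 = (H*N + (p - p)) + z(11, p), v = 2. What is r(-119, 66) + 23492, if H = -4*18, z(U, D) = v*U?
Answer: 32952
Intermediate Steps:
z(U, D) = 2*U
H = -72
r(p, N) = -44 + 144*N (r(p, N) = -2*((-72*N + (p - p)) + 2*11) = -2*((-72*N + 0) + 22) = -2*(-72*N + 22) = -2*(22 - 72*N) = -44 + 144*N)
r(-119, 66) + 23492 = (-44 + 144*66) + 23492 = (-44 + 9504) + 23492 = 9460 + 23492 = 32952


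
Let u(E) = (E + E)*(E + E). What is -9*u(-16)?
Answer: -9216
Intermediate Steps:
u(E) = 4*E**2 (u(E) = (2*E)*(2*E) = 4*E**2)
-9*u(-16) = -36*(-16)**2 = -36*256 = -9*1024 = -9216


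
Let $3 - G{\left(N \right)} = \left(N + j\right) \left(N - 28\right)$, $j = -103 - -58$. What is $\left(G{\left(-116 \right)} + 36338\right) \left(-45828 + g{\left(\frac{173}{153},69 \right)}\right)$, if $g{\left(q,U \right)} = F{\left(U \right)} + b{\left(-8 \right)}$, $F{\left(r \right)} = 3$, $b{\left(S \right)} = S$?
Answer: $-603024781$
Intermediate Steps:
$j = -45$ ($j = -103 + 58 = -45$)
$G{\left(N \right)} = 3 - \left(-45 + N\right) \left(-28 + N\right)$ ($G{\left(N \right)} = 3 - \left(N - 45\right) \left(N - 28\right) = 3 - \left(-45 + N\right) \left(-28 + N\right)$)
$g{\left(q,U \right)} = -5$ ($g{\left(q,U \right)} = 3 - 8 = -5$)
$\left(G{\left(-116 \right)} + 36338\right) \left(-45828 + g{\left(\frac{173}{153},69 \right)}\right) = \left(\left(-1257 - \left(-116\right)^{2} + 73 \left(-116\right)\right) + 36338\right) \left(-45828 - 5\right) = \left(\left(-1257 - 13456 - 8468\right) + 36338\right) \left(-45833\right) = \left(-23181 + 36338\right) \left(-45833\right) = 13157 \left(-45833\right) = -603024781$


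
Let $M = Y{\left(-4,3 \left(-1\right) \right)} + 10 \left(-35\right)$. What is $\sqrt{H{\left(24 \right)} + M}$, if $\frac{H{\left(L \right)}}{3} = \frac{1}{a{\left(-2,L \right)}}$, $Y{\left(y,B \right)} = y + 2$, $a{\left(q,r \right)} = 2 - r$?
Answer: $\frac{i \sqrt{170434}}{22} \approx 18.765 i$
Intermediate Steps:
$Y{\left(y,B \right)} = 2 + y$
$H{\left(L \right)} = \frac{3}{2 - L}$
$M = -352$ ($M = \left(2 - 4\right) + 10 \left(-35\right) = -2 - 350 = -352$)
$\sqrt{H{\left(24 \right)} + M} = \sqrt{- \frac{3}{-2 + 24} - 352} = \sqrt{- \frac{3}{22} - 352} = \sqrt{- \frac{7747}{22}} = \frac{i \sqrt{170434}}{22}$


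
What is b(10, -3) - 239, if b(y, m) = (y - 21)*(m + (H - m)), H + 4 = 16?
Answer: -371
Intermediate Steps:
H = 12 (H = -4 + 16 = 12)
b(y, m) = -252 + 12*y (b(y, m) = (y - 21)*(m + (12 - m)) = (-21 + y)*12 = -252 + 12*y)
b(10, -3) - 239 = (-252 + 12*10) - 239 = (-252 + 120) - 239 = -132 - 239 = -371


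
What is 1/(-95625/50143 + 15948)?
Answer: 50143/799584939 ≈ 6.2711e-5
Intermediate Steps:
1/(-95625/50143 + 15948) = 1/(799584939/50143) = 50143/799584939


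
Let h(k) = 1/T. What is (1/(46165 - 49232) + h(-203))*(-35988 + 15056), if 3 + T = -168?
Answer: 67777816/524457 ≈ 129.23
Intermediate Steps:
T = -171 (T = -3 - 168 = -171)
h(k) = -1/171 (h(k) = 1/(-171) = -1/171)
(1/(46165 - 49232) + h(-203))*(-35988 + 15056) = (1/(46165 - 49232) - 1/171)*(-35988 + 15056) = (1/(-3067) - 1/171)*(-20932) = (-1/3067 - 1/171)*(-20932) = -3238/524457*(-20932) = 67777816/524457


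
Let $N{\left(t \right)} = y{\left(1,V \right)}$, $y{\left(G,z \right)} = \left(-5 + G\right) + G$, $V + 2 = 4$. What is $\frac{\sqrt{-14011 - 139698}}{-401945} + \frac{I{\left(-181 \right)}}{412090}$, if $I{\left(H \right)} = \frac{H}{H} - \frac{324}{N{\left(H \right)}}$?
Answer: $\frac{109}{412090} - \frac{i \sqrt{153709}}{401945} \approx 0.00026451 - 0.0009754 i$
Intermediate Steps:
$V = 2$ ($V = -2 + 4 = 2$)
$y{\left(G,z \right)} = -5 + 2 G$
$N{\left(t \right)} = -3$ ($N{\left(t \right)} = -5 + 2 \cdot 1 = -5 + 2 = -3$)
$I{\left(H \right)} = 109$ ($I{\left(H \right)} = \frac{H}{H} - \frac{324}{-3} = 1 - -108 = 1 + 108 = 109$)
$\frac{\sqrt{-14011 - 139698}}{-401945} + \frac{I{\left(-181 \right)}}{412090} = \frac{\sqrt{-14011 - 139698}}{-401945} + \frac{109}{412090} = \sqrt{-153709} \left(- \frac{1}{401945}\right) + 109 \cdot \frac{1}{412090} = i \sqrt{153709} \left(- \frac{1}{401945}\right) + \frac{109}{412090} = - \frac{i \sqrt{153709}}{401945} + \frac{109}{412090} = \frac{109}{412090} - \frac{i \sqrt{153709}}{401945}$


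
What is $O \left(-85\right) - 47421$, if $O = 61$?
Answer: $-52606$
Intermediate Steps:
$O \left(-85\right) - 47421 = 61 \left(-85\right) - 47421 = -5185 - 47421 = -52606$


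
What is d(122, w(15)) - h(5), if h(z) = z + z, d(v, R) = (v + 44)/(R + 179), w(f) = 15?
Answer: -887/97 ≈ -9.1443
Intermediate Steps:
d(v, R) = (44 + v)/(179 + R)
h(z) = 2*z
d(122, w(15)) - h(5) = (44 + 122)/(179 + 15) - 2*5 = 166/194 - 1*10 = (1/194)*166 - 10 = 83/97 - 10 = -887/97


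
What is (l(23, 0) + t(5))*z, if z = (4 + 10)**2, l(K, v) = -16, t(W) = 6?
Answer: -1960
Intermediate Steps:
z = 196 (z = 14**2 = 196)
(l(23, 0) + t(5))*z = (-16 + 6)*196 = -10*196 = -1960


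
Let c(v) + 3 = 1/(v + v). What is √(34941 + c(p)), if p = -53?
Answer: √392563262/106 ≈ 186.92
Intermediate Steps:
c(v) = -3 + 1/(2*v) (c(v) = -3 + 1/(v + v) = -3 + 1/(2*v))
√(34941 + c(p)) = √(34941 + (-3 + (½)/(-53))) = √(34941 + (-3 + (½)*(-1/53))) = √(34941 + (-3 - 1/106)) = √(34941 - 319/106) = √(3703427/106) = √392563262/106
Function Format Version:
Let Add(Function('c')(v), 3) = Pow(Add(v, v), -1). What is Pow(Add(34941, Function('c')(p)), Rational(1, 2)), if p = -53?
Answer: Mul(Rational(1, 106), Pow(392563262, Rational(1, 2))) ≈ 186.92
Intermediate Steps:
Function('c')(v) = Add(-3, Mul(Rational(1, 2), Pow(v, -1))) (Function('c')(v) = Add(-3, Pow(Add(v, v), -1)) = Add(-3, Pow(Mul(2, v), -1)) = Add(-3, Mul(Rational(1, 2), Pow(v, -1))))
Pow(Add(34941, Function('c')(p)), Rational(1, 2)) = Pow(Add(34941, Add(-3, Mul(Rational(1, 2), Pow(-53, -1)))), Rational(1, 2)) = Pow(Add(34941, Add(-3, Mul(Rational(1, 2), Rational(-1, 53)))), Rational(1, 2)) = Pow(Add(34941, Add(-3, Rational(-1, 106))), Rational(1, 2)) = Pow(Add(34941, Rational(-319, 106)), Rational(1, 2)) = Pow(Rational(3703427, 106), Rational(1, 2)) = Mul(Rational(1, 106), Pow(392563262, Rational(1, 2)))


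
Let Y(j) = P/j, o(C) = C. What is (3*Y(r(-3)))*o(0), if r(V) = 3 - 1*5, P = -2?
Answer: 0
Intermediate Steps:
r(V) = -2 (r(V) = 3 - 5 = -2)
Y(j) = -2/j
(3*Y(r(-3)))*o(0) = (3*(-2/(-2)))*0 = (3*(-2*(-½)))*0 = (3*1)*0 = 3*0 = 0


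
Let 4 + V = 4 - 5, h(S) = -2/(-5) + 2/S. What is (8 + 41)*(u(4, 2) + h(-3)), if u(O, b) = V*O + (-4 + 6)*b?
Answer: -11956/15 ≈ -797.07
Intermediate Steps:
h(S) = ⅖ + 2/S (h(S) = -2*(-⅕) + 2/S = ⅖ + 2/S)
V = -5 (V = -4 + (4 - 5) = -4 - 1 = -5)
u(O, b) = -5*O + 2*b (u(O, b) = -5*O + (-4 + 6)*b = -5*O + 2*b)
(8 + 41)*(u(4, 2) + h(-3)) = (8 + 41)*((-5*4 + 2*2) + (⅖ + 2/(-3))) = 49*((-20 + 4) + (⅖ + 2*(-⅓))) = 49*(-16 + (⅖ - ⅔)) = 49*(-16 - 4/15) = 49*(-244/15) = -11956/15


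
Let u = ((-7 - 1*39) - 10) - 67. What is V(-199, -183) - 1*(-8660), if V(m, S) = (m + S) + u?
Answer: 8155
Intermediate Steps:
u = -123 (u = ((-7 - 39) - 10) - 67 = (-46 - 10) - 67 = -56 - 67 = -123)
V(m, S) = -123 + S + m (V(m, S) = (m + S) - 123 = (S + m) - 123 = -123 + S + m)
V(-199, -183) - 1*(-8660) = (-123 - 183 - 199) - 1*(-8660) = -505 + 8660 = 8155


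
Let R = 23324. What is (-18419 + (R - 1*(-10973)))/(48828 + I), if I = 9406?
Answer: 7939/29117 ≈ 0.27266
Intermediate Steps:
(-18419 + (R - 1*(-10973)))/(48828 + I) = (-18419 + (23324 - 1*(-10973)))/(48828 + 9406) = (-18419 + (23324 + 10973))/58234 = (-18419 + 34297)*(1/58234) = 15878*(1/58234) = 7939/29117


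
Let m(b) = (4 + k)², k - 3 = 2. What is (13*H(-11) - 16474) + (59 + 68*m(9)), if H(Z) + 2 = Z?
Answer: -11076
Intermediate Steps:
k = 5 (k = 3 + 2 = 5)
H(Z) = -2 + Z
m(b) = 81 (m(b) = (4 + 5)² = 9² = 81)
(13*H(-11) - 16474) + (59 + 68*m(9)) = (13*(-2 - 11) - 16474) + (59 + 68*81) = (13*(-13) - 16474) + (59 + 5508) = (-169 - 16474) + 5567 = -16643 + 5567 = -11076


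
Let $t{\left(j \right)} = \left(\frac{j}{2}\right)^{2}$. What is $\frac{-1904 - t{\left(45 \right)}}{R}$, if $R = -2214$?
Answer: $\frac{9641}{8856} \approx 1.0886$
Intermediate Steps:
$t{\left(j \right)} = \frac{j^{2}}{4}$ ($t{\left(j \right)} = \left(j \frac{1}{2}\right)^{2} = \left(\frac{j}{2}\right)^{2} = \frac{j^{2}}{4}$)
$\frac{-1904 - t{\left(45 \right)}}{R} = \frac{-1904 - \frac{45^{2}}{4}}{-2214} = \left(-1904 - \frac{1}{4} \cdot 2025\right) \left(- \frac{1}{2214}\right) = \left(-1904 - \frac{2025}{4}\right) \left(- \frac{1}{2214}\right) = \left(- \frac{9641}{4}\right) \left(- \frac{1}{2214}\right) = \frac{9641}{8856}$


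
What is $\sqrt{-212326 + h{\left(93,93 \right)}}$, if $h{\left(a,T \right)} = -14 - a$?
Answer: $13 i \sqrt{1257} \approx 460.9 i$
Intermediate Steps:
$\sqrt{-212326 + h{\left(93,93 \right)}} = \sqrt{-212326 - 107} = \sqrt{-212433} = 13 i \sqrt{1257}$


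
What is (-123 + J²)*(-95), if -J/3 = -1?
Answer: 10830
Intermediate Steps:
J = 3 (J = -3*(-1) = 3)
(-123 + J²)*(-95) = (-123 + 3²)*(-95) = (-123 + 9)*(-95) = -114*(-95) = 10830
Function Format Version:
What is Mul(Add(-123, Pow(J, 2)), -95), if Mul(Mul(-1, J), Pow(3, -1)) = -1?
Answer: 10830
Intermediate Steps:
J = 3 (J = Mul(-3, -1) = 3)
Mul(Add(-123, Pow(J, 2)), -95) = Mul(Add(-123, Pow(3, 2)), -95) = Mul(Add(-123, 9), -95) = Mul(-114, -95) = 10830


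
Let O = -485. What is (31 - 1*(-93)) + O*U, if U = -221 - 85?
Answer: 148534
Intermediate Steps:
U = -306
(31 - 1*(-93)) + O*U = (31 - 1*(-93)) - 485*(-306) = (31 + 93) + 148410 = 124 + 148410 = 148534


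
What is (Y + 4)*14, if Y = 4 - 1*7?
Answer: 14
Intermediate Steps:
Y = -3 (Y = 4 - 7 = -3)
(Y + 4)*14 = (-3 + 4)*14 = 1*14 = 14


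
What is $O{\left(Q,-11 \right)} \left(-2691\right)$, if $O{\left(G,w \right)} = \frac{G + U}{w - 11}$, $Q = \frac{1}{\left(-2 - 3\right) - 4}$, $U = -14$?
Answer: $- \frac{37973}{22} \approx -1726.0$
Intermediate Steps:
$Q = - \frac{1}{9}$ ($Q = \frac{1}{\left(-2 - 3\right) - 4} = \frac{1}{-5 - 4} = \frac{1}{-9} = - \frac{1}{9} \approx -0.11111$)
$O{\left(G,w \right)} = \frac{-14 + G}{-11 + w}$ ($O{\left(G,w \right)} = \frac{G - 14}{w - 11} = \frac{-14 + G}{-11 + w}$)
$O{\left(Q,-11 \right)} \left(-2691\right) = \frac{-14 - \frac{1}{9}}{-11 - 11} \left(-2691\right) = \frac{1}{-22} \left(- \frac{127}{9}\right) \left(-2691\right) = \left(- \frac{1}{22}\right) \left(- \frac{127}{9}\right) \left(-2691\right) = \frac{127}{198} \left(-2691\right) = - \frac{37973}{22}$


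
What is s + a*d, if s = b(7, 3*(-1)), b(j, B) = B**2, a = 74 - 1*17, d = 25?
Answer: 1434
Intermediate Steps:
a = 57 (a = 74 - 17 = 57)
s = 9 (s = (3*(-1))**2 = (-3)**2 = 9)
s + a*d = 9 + 57*25 = 9 + 1425 = 1434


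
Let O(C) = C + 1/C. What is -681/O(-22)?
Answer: 14982/485 ≈ 30.891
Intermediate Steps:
-681/O(-22) = -681/(-22 + 1/(-22)) = -681/(-22 - 1/22) = -681/(-485/22) = -681*(-22/485) = 14982/485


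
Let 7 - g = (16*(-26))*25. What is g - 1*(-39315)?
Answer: 49722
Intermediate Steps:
g = 10407 (g = 7 - 16*(-26)*25 = 7 - (-416)*25 = 7 - 1*(-10400) = 7 + 10400 = 10407)
g - 1*(-39315) = 10407 - 1*(-39315) = 10407 + 39315 = 49722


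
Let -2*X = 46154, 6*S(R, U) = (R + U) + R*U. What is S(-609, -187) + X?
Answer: -25375/6 ≈ -4229.2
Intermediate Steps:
S(R, U) = R/6 + U/6 + R*U/6 (S(R, U) = ((R + U) + R*U)/6 = (R + U + R*U)/6 = R/6 + U/6 + R*U/6)
X = -23077 (X = -½*46154 = -23077)
S(-609, -187) + X = ((⅙)*(-609) + (⅙)*(-187) + (⅙)*(-609)*(-187)) - 23077 = (-203/2 - 187/6 + 37961/2) - 23077 = 113087/6 - 23077 = -25375/6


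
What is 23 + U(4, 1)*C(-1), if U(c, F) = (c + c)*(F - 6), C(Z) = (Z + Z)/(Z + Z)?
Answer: -17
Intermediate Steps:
C(Z) = 1 (C(Z) = (2*Z)/((2*Z)) = (2*Z)*(1/(2*Z)) = 1)
U(c, F) = 2*c*(-6 + F) (U(c, F) = (2*c)*(-6 + F) = 2*c*(-6 + F))
23 + U(4, 1)*C(-1) = 23 + (2*4*(-6 + 1))*1 = 23 + (2*4*(-5))*1 = 23 - 40*1 = 23 - 40 = -17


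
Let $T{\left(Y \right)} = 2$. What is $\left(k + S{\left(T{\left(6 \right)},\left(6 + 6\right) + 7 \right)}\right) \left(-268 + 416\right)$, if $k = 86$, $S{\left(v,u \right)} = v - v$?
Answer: $12728$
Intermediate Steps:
$S{\left(v,u \right)} = 0$
$\left(k + S{\left(T{\left(6 \right)},\left(6 + 6\right) + 7 \right)}\right) \left(-268 + 416\right) = \left(86 + 0\right) \left(-268 + 416\right) = 86 \cdot 148 = 12728$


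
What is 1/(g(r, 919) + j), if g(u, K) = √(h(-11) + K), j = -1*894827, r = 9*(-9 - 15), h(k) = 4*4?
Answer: -894827/800715358994 - √935/800715358994 ≈ -1.1176e-6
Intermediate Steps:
h(k) = 16
r = -216 (r = 9*(-24) = -216)
j = -894827
g(u, K) = √(16 + K)
1/(g(r, 919) + j) = 1/(√(16 + 919) - 894827) = 1/(√935 - 894827) = 1/(-894827 + √935)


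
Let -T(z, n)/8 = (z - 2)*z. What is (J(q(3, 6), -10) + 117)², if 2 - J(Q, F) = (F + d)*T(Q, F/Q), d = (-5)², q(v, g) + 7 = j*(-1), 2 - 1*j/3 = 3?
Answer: 8994001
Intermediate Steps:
T(z, n) = -8*z*(-2 + z) (T(z, n) = -8*(z - 2)*z = -8*(-2 + z)*z = -8*z*(-2 + z))
j = -3 (j = 6 - 3*3 = 6 - 9 = -3)
q(v, g) = -4 (q(v, g) = -7 - 3*(-1) = -7 + 3 = -4)
d = 25
J(Q, F) = 2 - 8*Q*(2 - Q)*(25 + F) (J(Q, F) = 2 - (F + 25)*8*Q*(2 - Q) = 2 - (25 + F)*8*Q*(2 - Q) = 2 - 8*Q*(2 - Q)*(25 + F))
(J(q(3, 6), -10) + 117)² = ((2 + 200*(-4)*(-2 - 4) + 8*(-10)*(-4)*(-2 - 4)) + 117)² = ((2 + 200*(-4)*(-6) + 8*(-10)*(-4)*(-6)) + 117)² = ((2 + 4800 - 1920) + 117)² = (2882 + 117)² = 2999² = 8994001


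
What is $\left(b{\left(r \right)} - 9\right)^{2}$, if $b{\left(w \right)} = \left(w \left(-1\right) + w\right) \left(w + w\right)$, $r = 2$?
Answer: $81$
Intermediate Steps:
$b{\left(w \right)} = 0$ ($b{\left(w \right)} = \left(- w + w\right) 2 w = 0 \cdot 2 w = 0$)
$\left(b{\left(r \right)} - 9\right)^{2} = \left(0 - 9\right)^{2} = \left(-9\right)^{2} = 81$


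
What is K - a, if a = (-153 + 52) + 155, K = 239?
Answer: 185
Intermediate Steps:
a = 54 (a = -101 + 155 = 54)
K - a = 239 - 1*54 = 239 - 54 = 185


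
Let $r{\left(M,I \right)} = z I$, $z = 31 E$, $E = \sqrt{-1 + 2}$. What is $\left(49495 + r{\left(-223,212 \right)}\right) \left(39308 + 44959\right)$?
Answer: $4724597889$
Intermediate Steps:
$E = 1$ ($E = \sqrt{1} = 1$)
$z = 31$ ($z = 31 \cdot 1 = 31$)
$r{\left(M,I \right)} = 31 I$
$\left(49495 + r{\left(-223,212 \right)}\right) \left(39308 + 44959\right) = \left(49495 + 31 \cdot 212\right) \left(39308 + 44959\right) = \left(49495 + 6572\right) 84267 = 56067 \cdot 84267 = 4724597889$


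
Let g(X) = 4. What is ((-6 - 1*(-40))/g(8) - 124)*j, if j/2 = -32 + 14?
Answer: 4158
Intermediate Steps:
j = -36 (j = 2*(-32 + 14) = 2*(-18) = -36)
((-6 - 1*(-40))/g(8) - 124)*j = ((-6 - 1*(-40))/4 - 124)*(-36) = ((-6 + 40)*(¼) - 124)*(-36) = (34*(¼) - 124)*(-36) = (17/2 - 124)*(-36) = -231/2*(-36) = 4158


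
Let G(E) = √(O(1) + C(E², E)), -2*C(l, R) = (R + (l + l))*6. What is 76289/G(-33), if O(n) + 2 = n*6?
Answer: -76289*I*√6431/6431 ≈ -951.31*I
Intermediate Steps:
O(n) = -2 + 6*n (O(n) = -2 + n*6 = -2 + 6*n)
C(l, R) = -6*l - 3*R (C(l, R) = -(R + (l + l))*6/2 = -(R + 2*l)*6/2 = -(6*R + 12*l)/2 = -6*l - 3*R)
G(E) = √(4 - 6*E² - 3*E) (G(E) = √((-2 + 6*1) + (-6*E² - 3*E)) = √((-2 + 6) + (-6*E² - 3*E)) = √(4 + (-6*E² - 3*E)) = √(4 - 6*E² - 3*E))
76289/G(-33) = 76289/(√(4 - 6*(-33)² - 3*(-33))) = 76289/(√(4 - 6*1089 + 99)) = 76289/(√(4 - 6534 + 99)) = 76289/(√(-6431)) = 76289/((I*√6431)) = 76289*(-I*√6431/6431) = -76289*I*√6431/6431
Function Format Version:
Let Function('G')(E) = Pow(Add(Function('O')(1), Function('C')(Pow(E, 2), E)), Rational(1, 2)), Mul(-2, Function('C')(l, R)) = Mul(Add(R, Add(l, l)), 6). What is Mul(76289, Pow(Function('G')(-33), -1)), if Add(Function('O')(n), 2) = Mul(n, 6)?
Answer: Mul(Rational(-76289, 6431), I, Pow(6431, Rational(1, 2))) ≈ Mul(-951.31, I)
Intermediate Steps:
Function('O')(n) = Add(-2, Mul(6, n)) (Function('O')(n) = Add(-2, Mul(n, 6)) = Add(-2, Mul(6, n)))
Function('C')(l, R) = Add(Mul(-6, l), Mul(-3, R)) (Function('C')(l, R) = Mul(Rational(-1, 2), Mul(Add(R, Add(l, l)), 6)) = Mul(Rational(-1, 2), Mul(Add(R, Mul(2, l)), 6)) = Mul(Rational(-1, 2), Add(Mul(6, R), Mul(12, l))) = Add(Mul(-6, l), Mul(-3, R)))
Function('G')(E) = Pow(Add(4, Mul(-6, Pow(E, 2)), Mul(-3, E)), Rational(1, 2)) (Function('G')(E) = Pow(Add(Add(-2, Mul(6, 1)), Add(Mul(-6, Pow(E, 2)), Mul(-3, E))), Rational(1, 2)) = Pow(Add(Add(-2, 6), Add(Mul(-6, Pow(E, 2)), Mul(-3, E))), Rational(1, 2)) = Pow(Add(4, Add(Mul(-6, Pow(E, 2)), Mul(-3, E))), Rational(1, 2)) = Pow(Add(4, Mul(-6, Pow(E, 2)), Mul(-3, E)), Rational(1, 2)))
Mul(76289, Pow(Function('G')(-33), -1)) = Mul(76289, Pow(Pow(Add(4, Mul(-6, Pow(-33, 2)), Mul(-3, -33)), Rational(1, 2)), -1)) = Mul(76289, Pow(Pow(Add(4, Mul(-6, 1089), 99), Rational(1, 2)), -1)) = Mul(76289, Pow(Pow(Add(4, -6534, 99), Rational(1, 2)), -1)) = Mul(76289, Pow(Pow(-6431, Rational(1, 2)), -1)) = Mul(76289, Pow(Mul(I, Pow(6431, Rational(1, 2))), -1)) = Mul(76289, Mul(Rational(-1, 6431), I, Pow(6431, Rational(1, 2)))) = Mul(Rational(-76289, 6431), I, Pow(6431, Rational(1, 2)))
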